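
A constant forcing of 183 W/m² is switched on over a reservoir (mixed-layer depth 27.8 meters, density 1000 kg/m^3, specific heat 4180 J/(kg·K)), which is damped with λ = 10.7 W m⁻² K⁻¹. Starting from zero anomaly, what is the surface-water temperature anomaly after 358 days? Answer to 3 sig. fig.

Areal heat capacity C = ρ c_p D = 1000 × 4180 × 27.8 = 1.16×10^8 J/(m^2 K).
τ = C / λ = 1.16×10^8 / 10.7 = 1.09×10^7 s.
Equilibrium anomaly ΔT_eq = F / λ = 183 / 10.7 = 17.1 K.
t = 358 days = 3.09×10^7 s, so t/τ = 2.85.
ΔT(t) = ΔT_eq (1 − e^(−t/τ)) = 17.1 × (1 − e^−2.85) = 16.1 K.

16.1 K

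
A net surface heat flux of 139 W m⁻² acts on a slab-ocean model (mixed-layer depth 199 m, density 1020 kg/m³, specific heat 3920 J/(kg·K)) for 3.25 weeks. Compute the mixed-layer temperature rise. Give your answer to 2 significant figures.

0.34 K

Areal heat capacity C = ρ c_p D = 1020 × 3920 × 199 = 7.96×10^8 J/(m²·K).
Net heat input Q = F Δt = 139 × (3.25 weeks × 6.048×10^5 s/week) = 2.73×10^8 J/m².
ΔT = Q / C = 2.73×10^8 / 7.96×10^8 = 0.343 K.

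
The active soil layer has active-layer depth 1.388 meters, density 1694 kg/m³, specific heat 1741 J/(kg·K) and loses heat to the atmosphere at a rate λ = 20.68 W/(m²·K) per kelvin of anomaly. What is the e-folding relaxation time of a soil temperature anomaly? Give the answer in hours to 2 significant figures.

55 hours

Areal heat capacity C = ρ c_p D = 1694 × 1741 × 1.388 = 4.09×10^6 J/(m²·K).
Relaxation time τ = C / λ = 4.09×10^6 / 20.68 = 1.98×10^5 s.
In hours: 1.98×10^5 s / (3600 s/hour) = 55.0 hours.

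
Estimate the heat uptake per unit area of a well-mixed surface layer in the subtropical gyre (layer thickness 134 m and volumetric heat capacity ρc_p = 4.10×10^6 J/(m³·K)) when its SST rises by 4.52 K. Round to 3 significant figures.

2.48×10^9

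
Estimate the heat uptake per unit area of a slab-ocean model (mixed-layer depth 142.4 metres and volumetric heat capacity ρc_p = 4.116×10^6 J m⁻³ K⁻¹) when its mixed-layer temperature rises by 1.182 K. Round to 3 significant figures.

6.93×10^8

Areal heat capacity C = ρc_p × D = 4.116×10^6 × 142.4 = 5.86×10^8 J/(m²·K).
ΔQ = C ΔT = 5.86×10^8 × 1.182 = 6.93×10^8 J/m².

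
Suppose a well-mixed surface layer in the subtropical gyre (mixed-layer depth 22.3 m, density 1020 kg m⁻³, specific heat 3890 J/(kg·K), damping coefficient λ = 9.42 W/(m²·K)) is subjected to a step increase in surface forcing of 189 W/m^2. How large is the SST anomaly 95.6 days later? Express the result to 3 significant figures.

11.7 K

Areal heat capacity C = ρ c_p D = 1020 × 3890 × 22.3 = 8.85×10^7 J/(m^2 K).
τ = C / λ = 8.85×10^7 / 9.42 = 9.39×10^6 s.
Equilibrium anomaly ΔT_eq = F / λ = 189 / 9.42 = 20.1 K.
t = 95.6 days = 8.26×10^6 s, so t/τ = 0.879.
ΔT(t) = ΔT_eq (1 − e^(−t/τ)) = 20.1 × (1 − e^−0.879) = 11.7 K.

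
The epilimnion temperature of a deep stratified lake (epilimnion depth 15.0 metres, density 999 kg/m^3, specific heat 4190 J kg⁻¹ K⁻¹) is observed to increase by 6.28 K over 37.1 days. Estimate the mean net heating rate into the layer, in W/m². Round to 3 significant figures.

123

Areal heat capacity C = ρ c_p D = 999 × 4190 × 15.0 = 6.28×10^7 J/(m²·K).
Required heat per unit area: Q = C ΔT = 6.28×10^7 × 6.28 = 3.94×10^8 J/m².
Flux F = Q / Δt = 3.94×10^8 / 3.21×10^6 s = 123 W/m².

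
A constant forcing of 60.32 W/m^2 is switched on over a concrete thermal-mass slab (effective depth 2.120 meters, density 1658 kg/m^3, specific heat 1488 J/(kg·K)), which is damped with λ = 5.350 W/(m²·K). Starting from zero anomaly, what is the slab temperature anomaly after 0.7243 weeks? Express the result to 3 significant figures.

Areal heat capacity C = ρ c_p D = 1658 × 1488 × 2.120 = 5.23×10^6 J/(m^2 K).
τ = C / λ = 5.23×10^6 / 5.350 = 9.78×10^5 s.
Equilibrium anomaly ΔT_eq = F / λ = 60.32 / 5.350 = 11.3 K.
t = 0.7243 weeks = 4.38×10^5 s, so t/τ = 0.448.
ΔT(t) = ΔT_eq (1 − e^(−t/τ)) = 11.3 × (1 − e^−0.448) = 4.07 K.

4.07 K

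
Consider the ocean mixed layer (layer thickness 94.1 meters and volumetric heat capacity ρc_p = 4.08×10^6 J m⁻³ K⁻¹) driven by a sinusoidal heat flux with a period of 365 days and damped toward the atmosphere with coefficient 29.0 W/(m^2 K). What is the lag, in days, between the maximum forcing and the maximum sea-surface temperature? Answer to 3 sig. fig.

Areal heat capacity C = ρc_p × D = 4.08×10^6 × 94.1 = 3.84×10^8 J/(m^2 K).
ω = 2π / 3.15×10^7 s = 1.99×10^-7 s⁻¹.
Phase lag φ = arctan(Cω/λ) = arctan(76.5/29.0) = 1.21 rad.
Time lag = φ / ω = 1.21 / 1.99×10^-7 = 6.07×10^6 s = 70.2 days.

70.2 days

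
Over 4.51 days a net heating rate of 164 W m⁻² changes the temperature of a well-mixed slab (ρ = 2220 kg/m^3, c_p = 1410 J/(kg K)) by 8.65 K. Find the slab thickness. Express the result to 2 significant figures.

2.4 m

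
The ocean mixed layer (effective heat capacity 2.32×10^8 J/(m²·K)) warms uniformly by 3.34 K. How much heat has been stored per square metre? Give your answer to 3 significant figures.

7.75×10^8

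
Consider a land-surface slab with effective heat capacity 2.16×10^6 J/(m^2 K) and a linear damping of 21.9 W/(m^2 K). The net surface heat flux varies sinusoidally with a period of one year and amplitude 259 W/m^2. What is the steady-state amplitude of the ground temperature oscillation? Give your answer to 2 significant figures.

Areal heat capacity C = 2.16×10^6 J/(m^2 K) (given).
Angular frequency ω = 2π / T = 2π / 3.15×10^7 s = 1.99×10^-7 s⁻¹.
√((Cω)² + λ²) = √((0.430)² + 21.9²) = 21.9 W/(m²·K).
Amplitude A = F₀ / √((Cω)²+λ²) = 259 / 21.9 = 11.8 K.

12 K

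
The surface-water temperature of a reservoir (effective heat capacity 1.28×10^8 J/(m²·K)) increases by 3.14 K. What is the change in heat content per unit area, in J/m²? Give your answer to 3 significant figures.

Areal heat capacity C = 1.28×10^8 J/(m²·K) (given).
ΔQ = C ΔT = 1.28×10^8 × 3.14 = 4.02×10^8 J/m².

4.02×10^8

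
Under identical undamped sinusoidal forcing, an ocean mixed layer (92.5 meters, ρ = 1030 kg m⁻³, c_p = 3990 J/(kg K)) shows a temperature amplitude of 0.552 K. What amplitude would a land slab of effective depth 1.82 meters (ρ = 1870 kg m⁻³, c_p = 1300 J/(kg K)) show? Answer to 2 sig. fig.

C_ocean = 3.80×10^8 J/(m²·K); C_land = 4.42×10^6 J/(m²·K).
A ∝ 1/C ⇒ A_land = A_ocean × C_ocean/C_land = 0.552 × 85.9 = 47.4 K.

47 K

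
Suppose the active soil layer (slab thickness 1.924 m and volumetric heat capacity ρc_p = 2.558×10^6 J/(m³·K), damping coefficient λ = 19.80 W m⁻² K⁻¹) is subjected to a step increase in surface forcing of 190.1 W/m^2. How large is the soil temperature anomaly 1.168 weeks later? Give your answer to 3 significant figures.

Areal heat capacity C = ρc_p × D = 2.558×10^6 × 1.924 = 4.92×10^6 J/(m^2 K).
τ = C / λ = 4.92×10^6 / 19.80 = 2.49×10^5 s.
Equilibrium anomaly ΔT_eq = F / λ = 190.1 / 19.80 = 9.60 K.
t = 1.168 weeks = 7.06×10^5 s, so t/τ = 2.84.
ΔT(t) = ΔT_eq (1 − e^(−t/τ)) = 9.60 × (1 − e^−2.84) = 9.04 K.

9.04 K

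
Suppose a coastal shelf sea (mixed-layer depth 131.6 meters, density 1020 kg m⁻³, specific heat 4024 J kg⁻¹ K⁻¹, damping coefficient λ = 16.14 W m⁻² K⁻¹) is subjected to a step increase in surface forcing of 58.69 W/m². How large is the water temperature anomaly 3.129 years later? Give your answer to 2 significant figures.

Areal heat capacity C = ρ c_p D = 1020 × 4024 × 131.6 = 5.40×10^8 J m⁻² K⁻¹.
τ = C / λ = 5.40×10^8 / 16.14 = 3.35×10^7 s.
Equilibrium anomaly ΔT_eq = F / λ = 58.69 / 16.14 = 3.64 K.
t = 3.129 years = 9.87×10^7 s, so t/τ = 2.95.
ΔT(t) = ΔT_eq (1 − e^(−t/τ)) = 3.64 × (1 − e^−2.95) = 3.45 K.

3.4 K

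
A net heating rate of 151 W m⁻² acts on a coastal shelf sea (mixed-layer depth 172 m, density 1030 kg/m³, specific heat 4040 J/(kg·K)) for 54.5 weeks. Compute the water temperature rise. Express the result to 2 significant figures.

Areal heat capacity C = ρ c_p D = 1030 × 4040 × 172 = 7.16×10^8 J/(m^2 K).
Net heat input Q = F Δt = 151 × (54.5 weeks × 6.048×10^5 s/week) = 4.98×10^9 J/m².
ΔT = Q / C = 4.98×10^9 / 7.16×10^8 = 6.95 K.

7.0 K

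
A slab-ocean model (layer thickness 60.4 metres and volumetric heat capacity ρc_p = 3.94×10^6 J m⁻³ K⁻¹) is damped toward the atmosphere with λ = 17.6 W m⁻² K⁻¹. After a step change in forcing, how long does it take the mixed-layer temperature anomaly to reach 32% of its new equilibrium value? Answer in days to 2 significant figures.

Areal heat capacity C = ρc_p × D = 3.94×10^6 × 60.4 = 2.38×10^8 J/(m^2 K).
τ = C / λ = 2.38×10^8 / 17.6 = 1.35×10^7 s.
Fraction reached: 1 − e^(−t/τ) = 0.32 ⇒ t = −τ ln(1 − 0.32) = τ × 0.386.
t = 5.21×10^6 s = 60.4 days.

60 days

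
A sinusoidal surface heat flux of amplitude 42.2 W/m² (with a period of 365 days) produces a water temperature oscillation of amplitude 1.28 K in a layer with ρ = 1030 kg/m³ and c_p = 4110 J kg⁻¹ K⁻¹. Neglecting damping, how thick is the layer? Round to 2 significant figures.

39 m

ω = 2π / 3.15×10^7 s = 1.99×10^-7 s⁻¹.
Required C = F₀ / (A ω) = 42.2 / (1.28 × 1.99×10^-7) = 1.65×10^8 J/(m²·K).
D = C / (ρ c_p) = 1.65×10^8 / (1030 × 4110) = 39.1 m.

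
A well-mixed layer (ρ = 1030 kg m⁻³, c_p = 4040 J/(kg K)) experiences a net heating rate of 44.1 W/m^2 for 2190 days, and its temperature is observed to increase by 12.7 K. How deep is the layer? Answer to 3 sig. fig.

158 m

Heat input Q = F Δt = 44.1 × 1.89×10^8 s = 8.34×10^9 J/m².
Required areal heat capacity C = Q / ΔT = 6.57×10^8 J/(m²·K).
Depth D = C / (ρ c_p) = 6.57×10^8 / (1030 × 4040) = 158 m.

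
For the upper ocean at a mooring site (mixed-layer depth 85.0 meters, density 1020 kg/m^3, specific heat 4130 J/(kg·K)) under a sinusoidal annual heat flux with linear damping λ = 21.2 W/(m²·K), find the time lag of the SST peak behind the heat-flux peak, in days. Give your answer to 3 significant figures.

74.5 days

Areal heat capacity C = ρ c_p D = 1020 × 4130 × 85.0 = 3.58×10^8 J m⁻² K⁻¹.
ω = 2π / 3.15×10^7 s = 1.99×10^-7 s⁻¹.
Phase lag φ = arctan(Cω/λ) = arctan(71.3/21.2) = 1.28 rad.
Time lag = φ / ω = 1.28 / 1.99×10^-7 = 6.43×10^6 s = 74.5 days.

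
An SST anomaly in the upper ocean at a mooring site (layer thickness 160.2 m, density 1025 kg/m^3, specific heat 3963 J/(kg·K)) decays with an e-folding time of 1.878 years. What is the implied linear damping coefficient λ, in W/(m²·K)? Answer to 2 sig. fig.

Areal heat capacity C = ρ c_p D = 1025 × 3963 × 160.2 = 6.51×10^8 J/(m²·K).
τ = 1.878 years = 5.93×10^7 s.
λ = C / τ = 6.51×10^8 / 5.93×10^7 = 11.0 W/(m²·K).

11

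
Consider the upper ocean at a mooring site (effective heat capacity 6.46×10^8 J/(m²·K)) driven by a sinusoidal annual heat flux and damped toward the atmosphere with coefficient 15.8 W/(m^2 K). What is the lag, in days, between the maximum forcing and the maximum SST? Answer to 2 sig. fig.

Areal heat capacity C = 6.46×10^8 J/(m²·K) (given).
ω = 2π / 3.15×10^7 s = 1.99×10^-7 s⁻¹.
Phase lag φ = arctan(Cω/λ) = arctan(129/15.8) = 1.45 rad.
Time lag = φ / ω = 1.45 / 1.99×10^-7 = 7.27×10^6 s = 84.2 days.

84 days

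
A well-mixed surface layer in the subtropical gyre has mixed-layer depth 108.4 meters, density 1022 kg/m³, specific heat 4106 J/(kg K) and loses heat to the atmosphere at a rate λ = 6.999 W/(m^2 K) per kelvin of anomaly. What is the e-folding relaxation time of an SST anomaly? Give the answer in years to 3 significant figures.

2.06 years

Areal heat capacity C = ρ c_p D = 1022 × 4106 × 108.4 = 4.55×10^8 J/(m²·K).
Relaxation time τ = C / λ = 4.55×10^8 / 6.999 = 6.50×10^7 s.
In years: 6.50×10^7 s / (3.156×10^7 s/year) = 2.06 years.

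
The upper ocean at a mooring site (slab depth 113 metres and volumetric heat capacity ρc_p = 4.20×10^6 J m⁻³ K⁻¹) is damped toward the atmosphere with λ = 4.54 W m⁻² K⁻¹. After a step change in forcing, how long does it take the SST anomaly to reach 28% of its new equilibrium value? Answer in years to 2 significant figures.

Areal heat capacity C = ρc_p × D = 4.20×10^6 × 113 = 4.75×10^8 J/(m^2 K).
τ = C / λ = 4.75×10^8 / 4.54 = 1.05×10^8 s.
Fraction reached: 1 − e^(−t/τ) = 0.28 ⇒ t = −τ ln(1 − 0.28) = τ × 0.329.
t = 3.43×10^7 s = 1.09 years.

1.1 years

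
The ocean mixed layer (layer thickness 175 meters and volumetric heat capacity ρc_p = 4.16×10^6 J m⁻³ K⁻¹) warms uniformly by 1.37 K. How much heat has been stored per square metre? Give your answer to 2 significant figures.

Areal heat capacity C = ρc_p × D = 4.16×10^6 × 175 = 7.28×10^8 J/(m²·K).
ΔQ = C ΔT = 7.28×10^8 × 1.37 = 9.97×10^8 J/m².

1.0×10^9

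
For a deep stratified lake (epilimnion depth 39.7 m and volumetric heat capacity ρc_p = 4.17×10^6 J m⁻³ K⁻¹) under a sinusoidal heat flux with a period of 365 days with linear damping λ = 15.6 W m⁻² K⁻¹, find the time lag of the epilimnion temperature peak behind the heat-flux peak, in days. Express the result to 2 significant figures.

66 days

Areal heat capacity C = ρc_p × D = 4.17×10^6 × 39.7 = 1.66×10^8 J/(m²·K).
ω = 2π / 3.15×10^7 s = 1.99×10^-7 s⁻¹.
Phase lag φ = arctan(Cω/λ) = arctan(33.0/15.6) = 1.13 rad.
Time lag = φ / ω = 1.13 / 1.99×10^-7 = 5.67×10^6 s = 65.6 days.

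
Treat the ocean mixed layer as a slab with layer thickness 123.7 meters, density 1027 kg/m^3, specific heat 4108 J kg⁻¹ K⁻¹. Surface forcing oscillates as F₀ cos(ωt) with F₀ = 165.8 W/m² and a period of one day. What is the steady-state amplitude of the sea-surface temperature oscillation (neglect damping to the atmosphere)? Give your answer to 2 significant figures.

Areal heat capacity C = ρ c_p D = 1027 × 4108 × 123.7 = 5.22×10^8 J m⁻² K⁻¹.
Angular frequency ω = 2π / T = 2π / 86400 s = 7.27×10^-5 s⁻¹.
Cω = 5.22×10^8 × 7.27×10^-5 = 38000 W/(m²·K).
Amplitude A = F₀ / (Cω) = 165.8 / 38000 = 0.00437 K.

0.0044 K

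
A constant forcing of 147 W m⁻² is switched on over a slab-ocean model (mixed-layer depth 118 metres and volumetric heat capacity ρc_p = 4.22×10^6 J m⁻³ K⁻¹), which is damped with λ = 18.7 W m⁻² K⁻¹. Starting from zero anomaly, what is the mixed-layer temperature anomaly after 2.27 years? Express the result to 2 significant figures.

7.3 K

Areal heat capacity C = ρc_p × D = 4.22×10^6 × 118 = 4.98×10^8 J m⁻² K⁻¹.
τ = C / λ = 4.98×10^8 / 18.7 = 2.66×10^7 s.
Equilibrium anomaly ΔT_eq = F / λ = 147 / 18.7 = 7.86 K.
t = 2.27 years = 7.16×10^7 s, so t/τ = 2.69.
ΔT(t) = ΔT_eq (1 − e^(−t/τ)) = 7.86 × (1 − e^−2.69) = 7.33 K.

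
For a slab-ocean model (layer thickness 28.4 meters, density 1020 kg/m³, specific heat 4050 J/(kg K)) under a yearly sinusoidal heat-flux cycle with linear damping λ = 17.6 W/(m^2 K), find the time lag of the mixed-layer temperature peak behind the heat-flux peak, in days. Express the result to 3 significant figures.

Areal heat capacity C = ρ c_p D = 1020 × 4050 × 28.4 = 1.17×10^8 J/(m²·K).
ω = 2π / 3.15×10^7 s = 1.99×10^-7 s⁻¹.
Phase lag φ = arctan(Cω/λ) = arctan(23.4/17.6) = 0.925 rad.
Time lag = φ / ω = 0.925 / 1.99×10^-7 = 4.64×10^6 s = 53.8 days.

53.8 days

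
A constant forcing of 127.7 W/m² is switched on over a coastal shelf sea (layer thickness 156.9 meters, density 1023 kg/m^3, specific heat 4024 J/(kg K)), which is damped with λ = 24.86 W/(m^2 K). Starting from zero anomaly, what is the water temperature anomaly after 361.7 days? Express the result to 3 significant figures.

Areal heat capacity C = ρ c_p D = 1023 × 4024 × 156.9 = 6.46×10^8 J m⁻² K⁻¹.
τ = C / λ = 6.46×10^8 / 24.86 = 2.60×10^7 s.
Equilibrium anomaly ΔT_eq = F / λ = 127.7 / 24.86 = 5.14 K.
t = 361.7 days = 3.13×10^7 s, so t/τ = 1.20.
ΔT(t) = ΔT_eq (1 − e^(−t/τ)) = 5.14 × (1 − e^−1.20) = 3.59 K.

3.59 K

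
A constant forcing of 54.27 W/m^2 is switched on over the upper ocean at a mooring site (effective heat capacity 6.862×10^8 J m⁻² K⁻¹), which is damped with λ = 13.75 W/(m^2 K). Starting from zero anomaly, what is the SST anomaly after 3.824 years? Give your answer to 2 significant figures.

3.6 K

Areal heat capacity C = 6.862×10^8 J m⁻² K⁻¹ (given).
τ = C / λ = 6.86×10^8 / 13.75 = 4.99×10^7 s.
Equilibrium anomaly ΔT_eq = F / λ = 54.27 / 13.75 = 3.95 K.
t = 3.824 years = 1.21×10^8 s, so t/τ = 2.42.
ΔT(t) = ΔT_eq (1 − e^(−t/τ)) = 3.95 × (1 − e^−2.42) = 3.60 K.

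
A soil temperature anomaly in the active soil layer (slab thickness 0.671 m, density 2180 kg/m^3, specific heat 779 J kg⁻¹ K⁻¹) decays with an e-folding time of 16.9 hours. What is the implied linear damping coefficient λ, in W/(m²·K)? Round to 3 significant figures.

18.7

Areal heat capacity C = ρ c_p D = 2180 × 779 × 0.671 = 1.14×10^6 J m⁻² K⁻¹.
τ = 16.9 hours = 60800 s.
λ = C / τ = 1.14×10^6 / 60800 = 18.7 W/(m²·K).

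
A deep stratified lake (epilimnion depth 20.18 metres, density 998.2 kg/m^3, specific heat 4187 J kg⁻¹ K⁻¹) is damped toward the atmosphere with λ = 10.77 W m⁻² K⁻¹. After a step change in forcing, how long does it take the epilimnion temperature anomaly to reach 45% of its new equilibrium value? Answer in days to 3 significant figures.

54.2 days

Areal heat capacity C = ρ c_p D = 998.2 × 4187 × 20.18 = 8.43×10^7 J/(m²·K).
τ = C / λ = 8.43×10^7 / 10.77 = 7.83×10^6 s.
Fraction reached: 1 − e^(−t/τ) = 0.45 ⇒ t = −τ ln(1 − 0.45) = τ × 0.598.
t = 4.68×10^6 s = 54.2 days.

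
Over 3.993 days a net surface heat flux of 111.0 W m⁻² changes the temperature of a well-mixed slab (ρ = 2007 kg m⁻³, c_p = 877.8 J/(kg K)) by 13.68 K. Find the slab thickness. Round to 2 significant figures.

1.6 m

Heat input Q = F Δt = 111.0 × 3.45×10^5 s = 3.83×10^7 J/m².
Required areal heat capacity C = Q / ΔT = 2.80×10^6 J/(m²·K).
Depth D = C / (ρ c_p) = 2.80×10^6 / (2007 × 877.8) = 1.59 m.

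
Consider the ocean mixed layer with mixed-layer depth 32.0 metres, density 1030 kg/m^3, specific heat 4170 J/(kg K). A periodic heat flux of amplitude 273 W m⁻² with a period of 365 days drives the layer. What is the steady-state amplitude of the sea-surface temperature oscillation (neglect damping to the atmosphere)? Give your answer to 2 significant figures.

10 K

Areal heat capacity C = ρ c_p D = 1030 × 4170 × 32.0 = 1.37×10^8 J/(m^2 K).
Angular frequency ω = 2π / T = 2π / 3.15×10^7 s = 1.99×10^-7 s⁻¹.
Cω = 1.37×10^8 × 1.99×10^-7 = 27.4 W/(m²·K).
Amplitude A = F₀ / (Cω) = 273 / 27.4 = 9.97 K.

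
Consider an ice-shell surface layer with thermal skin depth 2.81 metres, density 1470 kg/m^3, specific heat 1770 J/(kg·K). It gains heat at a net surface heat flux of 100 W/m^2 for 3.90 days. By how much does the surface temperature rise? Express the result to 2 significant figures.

4.6 K

Areal heat capacity C = ρ c_p D = 1470 × 1770 × 2.81 = 7.31×10^6 J/(m²·K).
Net heat input Q = F Δt = 100 × (3.90 days × 86400 s/day) = 3.37×10^7 J/m².
ΔT = Q / C = 3.37×10^7 / 7.31×10^6 = 4.61 K.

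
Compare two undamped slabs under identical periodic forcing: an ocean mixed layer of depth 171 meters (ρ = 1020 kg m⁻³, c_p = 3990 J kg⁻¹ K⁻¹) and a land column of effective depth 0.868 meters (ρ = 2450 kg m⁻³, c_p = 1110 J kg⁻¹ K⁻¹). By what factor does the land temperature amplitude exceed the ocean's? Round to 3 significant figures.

295

C_ocean = 1020 × 3990 × 171 = 6.96×10^8 J/(m²·K).
C_land = 2450 × 1110 × 0.868 = 2.36×10^6 J/(m²·K).
Undamped amplitude ∝ 1/C, so A_land/A_ocean = C_ocean/C_land = 295.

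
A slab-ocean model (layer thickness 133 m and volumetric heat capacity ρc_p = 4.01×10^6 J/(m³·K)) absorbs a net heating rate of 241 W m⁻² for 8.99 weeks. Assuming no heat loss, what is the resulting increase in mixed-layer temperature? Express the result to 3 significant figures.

Areal heat capacity C = ρc_p × D = 4.01×10^6 × 133 = 5.33×10^8 J/(m²·K).
Net heat input Q = F Δt = 241 × (8.99 weeks × 6.048×10^5 s/week) = 1.31×10^9 J/m².
ΔT = Q / C = 1.31×10^9 / 5.33×10^8 = 2.46 K.

2.46 K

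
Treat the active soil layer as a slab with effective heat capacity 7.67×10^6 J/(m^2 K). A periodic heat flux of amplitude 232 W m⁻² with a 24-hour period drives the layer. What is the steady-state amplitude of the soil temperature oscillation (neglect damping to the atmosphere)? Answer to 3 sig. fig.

Areal heat capacity C = 7.67×10^6 J/(m^2 K) (given).
Angular frequency ω = 2π / T = 2π / 86400 s = 7.27×10^-5 s⁻¹.
Cω = 7.67×10^6 × 7.27×10^-5 = 558 W/(m²·K).
Amplitude A = F₀ / (Cω) = 232 / 558 = 0.416 K.

0.416 K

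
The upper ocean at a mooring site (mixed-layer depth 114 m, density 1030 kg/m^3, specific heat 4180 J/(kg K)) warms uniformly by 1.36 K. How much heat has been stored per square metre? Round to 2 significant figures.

6.7×10^8

Areal heat capacity C = ρ c_p D = 1030 × 4180 × 114 = 4.91×10^8 J/(m^2 K).
ΔQ = C ΔT = 4.91×10^8 × 1.36 = 6.68×10^8 J/m².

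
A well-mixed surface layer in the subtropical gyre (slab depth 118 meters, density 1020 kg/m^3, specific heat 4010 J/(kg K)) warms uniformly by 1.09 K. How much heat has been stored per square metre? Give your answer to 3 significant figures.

Areal heat capacity C = ρ c_p D = 1020 × 4010 × 118 = 4.83×10^8 J/(m²·K).
ΔQ = C ΔT = 4.83×10^8 × 1.09 = 5.26×10^8 J/m².

5.26×10^8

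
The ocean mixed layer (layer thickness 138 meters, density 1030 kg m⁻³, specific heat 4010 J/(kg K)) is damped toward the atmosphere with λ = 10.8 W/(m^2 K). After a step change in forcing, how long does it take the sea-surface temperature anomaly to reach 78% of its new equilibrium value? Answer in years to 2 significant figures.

2.5 years

Areal heat capacity C = ρ c_p D = 1030 × 4010 × 138 = 5.70×10^8 J/(m^2 K).
τ = C / λ = 5.70×10^8 / 10.8 = 5.28×10^7 s.
Fraction reached: 1 − e^(−t/τ) = 0.78 ⇒ t = −τ ln(1 − 0.78) = τ × 1.51.
t = 7.99×10^7 s = 2.53 years.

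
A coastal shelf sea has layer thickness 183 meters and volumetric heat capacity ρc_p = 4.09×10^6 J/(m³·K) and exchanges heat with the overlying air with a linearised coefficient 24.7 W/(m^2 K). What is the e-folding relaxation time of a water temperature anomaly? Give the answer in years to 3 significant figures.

Areal heat capacity C = ρc_p × D = 4.09×10^6 × 183 = 7.48×10^8 J/(m^2 K).
Relaxation time τ = C / λ = 7.48×10^8 / 24.7 = 3.03×10^7 s.
In years: 3.03×10^7 s / (3.156×10^7 s/year) = 0.960 years.

0.960 years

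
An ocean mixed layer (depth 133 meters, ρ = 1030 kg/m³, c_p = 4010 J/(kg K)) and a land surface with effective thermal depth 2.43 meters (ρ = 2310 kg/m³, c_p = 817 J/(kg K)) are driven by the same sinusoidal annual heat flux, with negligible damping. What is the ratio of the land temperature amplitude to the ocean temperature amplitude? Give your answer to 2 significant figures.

120

C_ocean = 1030 × 4010 × 133 = 5.49×10^8 J/(m²·K).
C_land = 2310 × 817 × 2.43 = 4.59×10^6 J/(m²·K).
Undamped amplitude ∝ 1/C, so A_land/A_ocean = C_ocean/C_land = 120.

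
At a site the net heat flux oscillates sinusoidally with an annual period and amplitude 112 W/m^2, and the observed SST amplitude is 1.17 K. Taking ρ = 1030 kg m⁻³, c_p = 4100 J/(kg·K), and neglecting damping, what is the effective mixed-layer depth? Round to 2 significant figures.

ω = 2π / 3.15×10^7 s = 1.99×10^-7 s⁻¹.
Required C = F₀ / (A ω) = 112 / (1.17 × 1.99×10^-7) = 4.80×10^8 J/(m²·K).
D = C / (ρ c_p) = 4.80×10^8 / (1030 × 4100) = 114 m.

110 m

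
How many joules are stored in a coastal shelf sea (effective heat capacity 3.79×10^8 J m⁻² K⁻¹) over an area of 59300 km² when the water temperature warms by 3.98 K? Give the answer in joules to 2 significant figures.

8.9×10^19 J

Areal heat capacity C = 3.79×10^8 J m⁻² K⁻¹ (given).
Heat per unit area: q = C ΔT = 3.79×10^8 × 3.98 = 1.51×10^9 J/m².
Total heat: Q = q × A = 1.51×10^9 × (59300 × 10⁶ m²) = 8.94×10^19 J.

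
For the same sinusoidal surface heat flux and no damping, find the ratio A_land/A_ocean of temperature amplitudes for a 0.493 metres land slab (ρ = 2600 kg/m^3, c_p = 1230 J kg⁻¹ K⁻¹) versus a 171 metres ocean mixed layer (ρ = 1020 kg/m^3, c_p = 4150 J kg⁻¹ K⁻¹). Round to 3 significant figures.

459

C_ocean = 1020 × 4150 × 171 = 7.24×10^8 J/(m²·K).
C_land = 2600 × 1230 × 0.493 = 1.58×10^6 J/(m²·K).
Undamped amplitude ∝ 1/C, so A_land/A_ocean = C_ocean/C_land = 459.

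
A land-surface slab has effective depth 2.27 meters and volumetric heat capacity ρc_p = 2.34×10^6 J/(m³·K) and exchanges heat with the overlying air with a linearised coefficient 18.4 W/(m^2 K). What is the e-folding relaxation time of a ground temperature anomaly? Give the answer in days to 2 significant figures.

Areal heat capacity C = ρc_p × D = 2.34×10^6 × 2.27 = 5.31×10^6 J/(m²·K).
Relaxation time τ = C / λ = 5.31×10^6 / 18.4 = 2.89×10^5 s.
In days: 2.89×10^5 s / (86400 s/day) = 3.34 days.

3.3 days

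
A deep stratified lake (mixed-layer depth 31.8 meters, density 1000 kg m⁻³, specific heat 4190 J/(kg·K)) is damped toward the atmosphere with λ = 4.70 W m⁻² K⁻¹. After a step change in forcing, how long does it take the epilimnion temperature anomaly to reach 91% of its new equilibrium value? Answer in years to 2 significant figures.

2.2 years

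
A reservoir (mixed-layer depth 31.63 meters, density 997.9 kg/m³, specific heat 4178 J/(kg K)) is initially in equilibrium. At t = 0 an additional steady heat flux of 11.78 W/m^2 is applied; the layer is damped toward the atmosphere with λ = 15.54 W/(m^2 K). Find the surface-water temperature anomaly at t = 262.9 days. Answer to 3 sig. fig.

0.706 K

Areal heat capacity C = ρ c_p D = 997.9 × 4178 × 31.63 = 1.32×10^8 J m⁻² K⁻¹.
τ = C / λ = 1.32×10^8 / 15.54 = 8.49×10^6 s.
Equilibrium anomaly ΔT_eq = F / λ = 11.78 / 15.54 = 0.758 K.
t = 262.9 days = 2.27×10^7 s, so t/τ = 2.68.
ΔT(t) = ΔT_eq (1 − e^(−t/τ)) = 0.758 × (1 − e^−2.68) = 0.706 K.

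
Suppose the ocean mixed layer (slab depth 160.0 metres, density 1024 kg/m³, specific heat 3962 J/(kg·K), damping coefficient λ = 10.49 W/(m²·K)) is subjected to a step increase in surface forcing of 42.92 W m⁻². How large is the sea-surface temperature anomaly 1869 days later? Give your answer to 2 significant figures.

3.8 K

Areal heat capacity C = ρ c_p D = 1024 × 3962 × 160.0 = 6.49×10^8 J m⁻² K⁻¹.
τ = C / λ = 6.49×10^8 / 10.49 = 6.19×10^7 s.
Equilibrium anomaly ΔT_eq = F / λ = 42.92 / 10.49 = 4.09 K.
t = 1869 days = 1.61×10^8 s, so t/τ = 2.61.
ΔT(t) = ΔT_eq (1 − e^(−t/τ)) = 4.09 × (1 − e^−2.61) = 3.79 K.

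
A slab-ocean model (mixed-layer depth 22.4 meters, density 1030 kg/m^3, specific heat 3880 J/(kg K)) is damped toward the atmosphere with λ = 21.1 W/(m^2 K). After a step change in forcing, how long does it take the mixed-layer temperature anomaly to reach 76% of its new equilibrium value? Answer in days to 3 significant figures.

Areal heat capacity C = ρ c_p D = 1030 × 3880 × 22.4 = 8.95×10^7 J m⁻² K⁻¹.
τ = C / λ = 8.95×10^7 / 21.1 = 4.24×10^6 s.
Fraction reached: 1 − e^(−t/τ) = 0.76 ⇒ t = −τ ln(1 − 0.76) = τ × 1.43.
t = 6.05×10^6 s = 70.1 days.

70.1 days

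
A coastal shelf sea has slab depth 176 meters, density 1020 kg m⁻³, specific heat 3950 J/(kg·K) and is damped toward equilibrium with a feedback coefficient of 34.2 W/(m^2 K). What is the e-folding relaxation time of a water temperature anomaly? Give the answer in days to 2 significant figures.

240 days

Areal heat capacity C = ρ c_p D = 1020 × 3950 × 176 = 7.09×10^8 J/(m²·K).
Relaxation time τ = C / λ = 7.09×10^8 / 34.2 = 2.07×10^7 s.
In days: 2.07×10^7 s / (86400 s/day) = 240 days.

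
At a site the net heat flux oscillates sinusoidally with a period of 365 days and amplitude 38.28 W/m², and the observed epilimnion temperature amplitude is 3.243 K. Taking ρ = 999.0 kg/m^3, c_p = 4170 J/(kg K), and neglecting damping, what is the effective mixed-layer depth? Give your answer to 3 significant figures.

14.2 m

ω = 2π / 3.15×10^7 s = 1.99×10^-7 s⁻¹.
Required C = F₀ / (A ω) = 38.28 / (3.243 × 1.99×10^-7) = 5.92×10^7 J/(m²·K).
D = C / (ρ c_p) = 5.92×10^7 / (999.0 × 4170) = 14.2 m.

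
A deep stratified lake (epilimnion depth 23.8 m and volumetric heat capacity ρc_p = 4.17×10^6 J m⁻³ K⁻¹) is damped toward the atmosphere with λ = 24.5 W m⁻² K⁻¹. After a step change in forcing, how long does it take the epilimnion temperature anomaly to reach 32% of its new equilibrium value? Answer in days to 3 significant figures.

18.1 days

Areal heat capacity C = ρc_p × D = 4.17×10^6 × 23.8 = 9.92×10^7 J/(m^2 K).
τ = C / λ = 9.92×10^7 / 24.5 = 4.05×10^6 s.
Fraction reached: 1 − e^(−t/τ) = 0.32 ⇒ t = −τ ln(1 − 0.32) = τ × 0.386.
t = 1.56×10^6 s = 18.1 days.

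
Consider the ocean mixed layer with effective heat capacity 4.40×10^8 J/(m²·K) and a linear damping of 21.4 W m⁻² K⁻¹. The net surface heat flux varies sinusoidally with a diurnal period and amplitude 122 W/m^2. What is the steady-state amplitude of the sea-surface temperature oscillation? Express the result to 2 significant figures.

0.0038 K

Areal heat capacity C = 4.40×10^8 J/(m²·K) (given).
Angular frequency ω = 2π / T = 2π / 86400 s = 7.27×10^-5 s⁻¹.
√((Cω)² + λ²) = √((32000)² + 21.4²) = 32000 W/(m²·K).
Amplitude A = F₀ / √((Cω)²+λ²) = 122 / 32000 = 0.00381 K.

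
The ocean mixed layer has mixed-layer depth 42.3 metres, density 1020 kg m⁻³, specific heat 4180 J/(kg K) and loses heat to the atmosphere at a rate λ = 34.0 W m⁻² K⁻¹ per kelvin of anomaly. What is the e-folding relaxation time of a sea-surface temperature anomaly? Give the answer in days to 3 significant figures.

Areal heat capacity C = ρ c_p D = 1020 × 4180 × 42.3 = 1.80×10^8 J/(m²·K).
Relaxation time τ = C / λ = 1.80×10^8 / 34.0 = 5.30×10^6 s.
In days: 5.30×10^6 s / (86400 s/day) = 61.4 days.

61.4 days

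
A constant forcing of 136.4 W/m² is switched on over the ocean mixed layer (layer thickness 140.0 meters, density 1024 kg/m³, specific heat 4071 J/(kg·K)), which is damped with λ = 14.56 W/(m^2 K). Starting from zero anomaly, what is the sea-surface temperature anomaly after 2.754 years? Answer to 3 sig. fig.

Areal heat capacity C = ρ c_p D = 1024 × 4071 × 140.0 = 5.84×10^8 J/(m^2 K).
τ = C / λ = 5.84×10^8 / 14.56 = 4.01×10^7 s.
Equilibrium anomaly ΔT_eq = F / λ = 136.4 / 14.56 = 9.37 K.
t = 2.754 years = 8.69×10^7 s, so t/τ = 2.17.
ΔT(t) = ΔT_eq (1 − e^(−t/τ)) = 9.37 × (1 − e^−2.17) = 8.30 K.

8.30 K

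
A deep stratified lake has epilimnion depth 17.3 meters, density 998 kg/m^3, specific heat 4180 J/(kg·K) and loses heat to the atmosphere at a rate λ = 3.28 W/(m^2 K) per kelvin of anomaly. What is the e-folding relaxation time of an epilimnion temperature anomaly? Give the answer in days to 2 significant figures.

250 days

Areal heat capacity C = ρ c_p D = 998 × 4180 × 17.3 = 7.22×10^7 J m⁻² K⁻¹.
Relaxation time τ = C / λ = 7.22×10^7 / 3.28 = 2.20×10^7 s.
In days: 2.20×10^7 s / (86400 s/day) = 255 days.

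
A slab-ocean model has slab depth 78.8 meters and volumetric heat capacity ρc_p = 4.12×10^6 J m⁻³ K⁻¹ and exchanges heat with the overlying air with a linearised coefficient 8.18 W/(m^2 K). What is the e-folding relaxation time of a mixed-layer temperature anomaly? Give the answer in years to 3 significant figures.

Areal heat capacity C = ρc_p × D = 4.12×10^6 × 78.8 = 3.25×10^8 J m⁻² K⁻¹.
Relaxation time τ = C / λ = 3.25×10^8 / 8.18 = 3.97×10^7 s.
In years: 3.97×10^7 s / (3.156×10^7 s/year) = 1.26 years.

1.26 years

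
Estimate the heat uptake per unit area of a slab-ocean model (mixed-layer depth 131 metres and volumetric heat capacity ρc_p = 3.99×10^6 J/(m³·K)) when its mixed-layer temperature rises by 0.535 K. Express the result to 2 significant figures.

Areal heat capacity C = ρc_p × D = 3.99×10^6 × 131 = 5.23×10^8 J/(m^2 K).
ΔQ = C ΔT = 5.23×10^8 × 0.535 = 2.80×10^8 J/m².

2.8×10^8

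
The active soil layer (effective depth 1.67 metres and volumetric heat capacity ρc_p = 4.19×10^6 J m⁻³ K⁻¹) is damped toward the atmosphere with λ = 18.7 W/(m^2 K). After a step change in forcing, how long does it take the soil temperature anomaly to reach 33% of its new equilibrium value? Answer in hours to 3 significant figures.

41.6 hours

Areal heat capacity C = ρc_p × D = 4.19×10^6 × 1.67 = 7.00×10^6 J/(m^2 K).
τ = C / λ = 7.00×10^6 / 18.7 = 3.74×10^5 s.
Fraction reached: 1 − e^(−t/τ) = 0.33 ⇒ t = −τ ln(1 − 0.33) = τ × 0.400.
t = 1.50×10^5 s = 41.6 hours.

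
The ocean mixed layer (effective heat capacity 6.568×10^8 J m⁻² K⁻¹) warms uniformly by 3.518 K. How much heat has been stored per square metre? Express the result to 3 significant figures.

Areal heat capacity C = 6.568×10^8 J m⁻² K⁻¹ (given).
ΔQ = C ΔT = 6.57×10^8 × 3.518 = 2.31×10^9 J/m².

2.31×10^9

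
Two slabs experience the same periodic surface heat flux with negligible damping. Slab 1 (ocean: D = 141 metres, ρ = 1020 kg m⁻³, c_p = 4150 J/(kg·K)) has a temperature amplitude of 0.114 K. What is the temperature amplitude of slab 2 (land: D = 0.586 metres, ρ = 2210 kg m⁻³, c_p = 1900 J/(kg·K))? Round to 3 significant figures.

C_ocean = 5.97×10^8 J/(m²·K); C_land = 2.46×10^6 J/(m²·K).
A ∝ 1/C ⇒ A_land = A_ocean × C_ocean/C_land = 0.114 × 243 = 27.7 K.

27.7 K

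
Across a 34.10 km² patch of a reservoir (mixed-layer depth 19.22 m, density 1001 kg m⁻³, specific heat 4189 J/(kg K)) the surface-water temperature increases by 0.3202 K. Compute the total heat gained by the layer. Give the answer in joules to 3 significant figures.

8.80×10^14 J

Areal heat capacity C = ρ c_p D = 1001 × 4189 × 19.22 = 8.06×10^7 J m⁻² K⁻¹.
Heat per unit area: q = C ΔT = 8.06×10^7 × 0.3202 = 2.58×10^7 J/m².
Total heat: Q = q × A = 2.58×10^7 × (34.10 × 10⁶ m²) = 8.80×10^14 J.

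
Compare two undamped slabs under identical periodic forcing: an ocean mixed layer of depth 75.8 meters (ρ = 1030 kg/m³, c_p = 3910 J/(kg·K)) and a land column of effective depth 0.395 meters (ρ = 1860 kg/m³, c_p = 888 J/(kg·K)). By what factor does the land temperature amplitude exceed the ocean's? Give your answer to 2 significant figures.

C_ocean = 1030 × 3910 × 75.8 = 3.05×10^8 J/(m²·K).
C_land = 1860 × 888 × 0.395 = 6.52×10^5 J/(m²·K).
Undamped amplitude ∝ 1/C, so A_land/A_ocean = C_ocean/C_land = 468.

470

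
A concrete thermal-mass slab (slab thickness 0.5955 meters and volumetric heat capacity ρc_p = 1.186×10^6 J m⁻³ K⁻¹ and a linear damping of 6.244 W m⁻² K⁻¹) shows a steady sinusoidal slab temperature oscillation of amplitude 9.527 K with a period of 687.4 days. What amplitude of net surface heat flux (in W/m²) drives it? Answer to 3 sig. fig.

Areal heat capacity C = ρc_p × D = 1.186×10^6 × 0.5955 = 7.06×10^5 J m⁻² K⁻¹.
ω = 2π / 5.94×10^7 s = 1.06×10^-7 s⁻¹.
√((Cω)² + λ²) = √((0.0747)² + 6.244²) = 6.24 W/(m²·K).
F₀ = A × √((Cω)²+λ²) = 9.527 × 6.24 = 59.5 W/m².

59.5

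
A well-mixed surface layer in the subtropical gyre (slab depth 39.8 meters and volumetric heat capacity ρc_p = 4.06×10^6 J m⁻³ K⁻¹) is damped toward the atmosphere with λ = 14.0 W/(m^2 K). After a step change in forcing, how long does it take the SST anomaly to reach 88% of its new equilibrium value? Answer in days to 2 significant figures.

280 days

Areal heat capacity C = ρc_p × D = 4.06×10^6 × 39.8 = 1.62×10^8 J m⁻² K⁻¹.
τ = C / λ = 1.62×10^8 / 14.0 = 1.15×10^7 s.
Fraction reached: 1 − e^(−t/τ) = 0.88 ⇒ t = −τ ln(1 − 0.88) = τ × 2.12.
t = 2.45×10^7 s = 283 days.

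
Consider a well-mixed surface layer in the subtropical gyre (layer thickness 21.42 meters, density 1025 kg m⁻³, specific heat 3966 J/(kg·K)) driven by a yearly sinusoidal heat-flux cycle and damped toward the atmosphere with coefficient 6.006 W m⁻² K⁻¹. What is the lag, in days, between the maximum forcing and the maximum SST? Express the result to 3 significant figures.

Areal heat capacity C = ρ c_p D = 1025 × 3966 × 21.42 = 8.71×10^7 J m⁻² K⁻¹.
ω = 2π / 3.15×10^7 s = 1.99×10^-7 s⁻¹.
Phase lag φ = arctan(Cω/λ) = arctan(17.3/6.006) = 1.24 rad.
Time lag = φ / ω = 1.24 / 1.99×10^-7 = 6.21×10^6 s = 71.9 days.

71.9 days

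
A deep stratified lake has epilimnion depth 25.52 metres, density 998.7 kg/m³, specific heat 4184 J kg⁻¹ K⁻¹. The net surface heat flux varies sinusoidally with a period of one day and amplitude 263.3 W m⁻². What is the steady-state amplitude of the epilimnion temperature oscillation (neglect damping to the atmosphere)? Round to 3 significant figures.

0.0340 K

Areal heat capacity C = ρ c_p D = 998.7 × 4184 × 25.52 = 1.07×10^8 J/(m^2 K).
Angular frequency ω = 2π / T = 2π / 86400 s = 7.27×10^-5 s⁻¹.
Cω = 1.07×10^8 × 7.27×10^-5 = 7750 W/(m²·K).
Amplitude A = F₀ / (Cω) = 263.3 / 7750 = 0.0340 K.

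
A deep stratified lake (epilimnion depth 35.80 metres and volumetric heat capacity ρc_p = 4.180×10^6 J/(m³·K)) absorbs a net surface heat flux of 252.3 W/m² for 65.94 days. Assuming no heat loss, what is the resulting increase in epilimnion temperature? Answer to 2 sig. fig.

9.6 K

Areal heat capacity C = ρc_p × D = 4.180×10^6 × 35.80 = 1.50×10^8 J/(m²·K).
Net heat input Q = F Δt = 252.3 × (65.94 days × 86400 s/day) = 1.44×10^9 J/m².
ΔT = Q / C = 1.44×10^9 / 1.50×10^8 = 9.61 K.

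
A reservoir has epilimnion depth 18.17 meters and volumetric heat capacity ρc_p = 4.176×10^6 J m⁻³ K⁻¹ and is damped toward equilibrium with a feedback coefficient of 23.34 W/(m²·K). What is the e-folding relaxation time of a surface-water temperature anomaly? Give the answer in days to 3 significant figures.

Areal heat capacity C = ρc_p × D = 4.176×10^6 × 18.17 = 7.59×10^7 J/(m^2 K).
Relaxation time τ = C / λ = 7.59×10^7 / 23.34 = 3.25×10^6 s.
In days: 3.25×10^6 s / (86400 s/day) = 37.6 days.

37.6 days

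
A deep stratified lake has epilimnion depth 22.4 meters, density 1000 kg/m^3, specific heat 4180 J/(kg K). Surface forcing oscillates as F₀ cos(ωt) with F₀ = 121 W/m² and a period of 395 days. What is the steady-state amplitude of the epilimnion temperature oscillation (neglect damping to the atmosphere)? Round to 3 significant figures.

Areal heat capacity C = ρ c_p D = 1000 × 4180 × 22.4 = 9.36×10^7 J/(m^2 K).
Angular frequency ω = 2π / T = 2π / 3.41×10^7 s = 1.84×10^-7 s⁻¹.
Cω = 9.36×10^7 × 1.84×10^-7 = 17.2 W/(m²·K).
Amplitude A = F₀ / (Cω) = 121 / 17.2 = 7.02 K.

7.02 K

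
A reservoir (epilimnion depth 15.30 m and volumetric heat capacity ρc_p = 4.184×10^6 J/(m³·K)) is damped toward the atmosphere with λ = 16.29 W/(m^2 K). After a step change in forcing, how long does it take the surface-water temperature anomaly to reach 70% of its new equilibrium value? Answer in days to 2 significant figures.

55 days

Areal heat capacity C = ρc_p × D = 4.184×10^6 × 15.30 = 6.40×10^7 J/(m^2 K).
τ = C / λ = 6.40×10^7 / 16.29 = 3.93×10^6 s.
Fraction reached: 1 − e^(−t/τ) = 0.70 ⇒ t = −τ ln(1 − 0.70) = τ × 1.20.
t = 4.73×10^6 s = 54.8 days.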